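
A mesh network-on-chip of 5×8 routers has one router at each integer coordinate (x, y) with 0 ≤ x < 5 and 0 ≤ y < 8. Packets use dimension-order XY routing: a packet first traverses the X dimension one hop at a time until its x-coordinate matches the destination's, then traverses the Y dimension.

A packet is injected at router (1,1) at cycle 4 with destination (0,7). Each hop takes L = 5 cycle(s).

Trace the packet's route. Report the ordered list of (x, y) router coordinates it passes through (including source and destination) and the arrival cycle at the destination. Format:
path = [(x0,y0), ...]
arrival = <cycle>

#0 — 1,1 | c4
#1 — 0,1 | c9 | W
#2 — 0,2 | c14 | N
#3 — 0,3 | c19 | N
#4 — 0,4 | c24 | N
#5 — 0,5 | c29 | N
#6 — 0,6 | c34 | N
#7 — 0,7 | c39 | N

path = [(1,1), (0,1), (0,2), (0,3), (0,4), (0,5), (0,6), (0,7)]
arrival = 39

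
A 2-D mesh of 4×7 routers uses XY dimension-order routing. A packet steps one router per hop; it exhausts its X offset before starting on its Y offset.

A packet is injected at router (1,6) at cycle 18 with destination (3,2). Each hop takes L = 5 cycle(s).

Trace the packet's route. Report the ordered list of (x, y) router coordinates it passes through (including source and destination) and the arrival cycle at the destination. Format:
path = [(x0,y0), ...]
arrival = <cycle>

path = [(1,6), (2,6), (3,6), (3,5), (3,4), (3,3), (3,2)]
arrival = 48

t=18: at (1,6)
t=23: at (2,6) after E
t=28: at (3,6) after E
t=33: at (3,5) after S
t=38: at (3,4) after S
t=43: at (3,3) after S
t=48: at (3,2) after S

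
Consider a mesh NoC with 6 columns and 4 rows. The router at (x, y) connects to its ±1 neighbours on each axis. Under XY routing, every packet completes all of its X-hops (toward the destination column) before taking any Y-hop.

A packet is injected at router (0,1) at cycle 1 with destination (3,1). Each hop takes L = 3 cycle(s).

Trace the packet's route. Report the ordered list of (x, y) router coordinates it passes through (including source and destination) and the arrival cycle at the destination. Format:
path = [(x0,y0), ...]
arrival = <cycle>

  0. router=(0,1) cycle=1 (inject)
  1. router=(1,1) cycle=4 dir=E
  2. router=(2,1) cycle=7 dir=E
  3. router=(3,1) cycle=10 dir=E

path = [(0,1), (1,1), (2,1), (3,1)]
arrival = 10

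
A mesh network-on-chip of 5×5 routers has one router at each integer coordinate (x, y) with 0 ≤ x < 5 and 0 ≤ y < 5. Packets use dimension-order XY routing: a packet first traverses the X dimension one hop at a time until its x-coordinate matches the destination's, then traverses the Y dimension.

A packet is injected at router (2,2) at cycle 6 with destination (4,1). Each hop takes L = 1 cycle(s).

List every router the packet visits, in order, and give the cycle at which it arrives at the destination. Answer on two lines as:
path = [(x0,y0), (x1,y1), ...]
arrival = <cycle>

[0] x=2 y=2 t=6
[1] x=3 y=2 t=7 →E
[2] x=4 y=2 t=8 →E
[3] x=4 y=1 t=9 →S

path = [(2,2), (3,2), (4,2), (4,1)]
arrival = 9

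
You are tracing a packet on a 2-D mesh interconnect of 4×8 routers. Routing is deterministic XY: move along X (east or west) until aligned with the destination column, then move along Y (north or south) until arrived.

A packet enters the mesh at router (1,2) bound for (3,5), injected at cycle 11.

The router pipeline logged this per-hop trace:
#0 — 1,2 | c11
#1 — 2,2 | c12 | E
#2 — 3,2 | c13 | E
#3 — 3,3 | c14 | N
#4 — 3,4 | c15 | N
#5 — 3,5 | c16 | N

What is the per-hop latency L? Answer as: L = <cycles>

L = 1

Δcyc across hop 0→1: 12 − 11 = 1.
One hop costs L cycles, so L = 1.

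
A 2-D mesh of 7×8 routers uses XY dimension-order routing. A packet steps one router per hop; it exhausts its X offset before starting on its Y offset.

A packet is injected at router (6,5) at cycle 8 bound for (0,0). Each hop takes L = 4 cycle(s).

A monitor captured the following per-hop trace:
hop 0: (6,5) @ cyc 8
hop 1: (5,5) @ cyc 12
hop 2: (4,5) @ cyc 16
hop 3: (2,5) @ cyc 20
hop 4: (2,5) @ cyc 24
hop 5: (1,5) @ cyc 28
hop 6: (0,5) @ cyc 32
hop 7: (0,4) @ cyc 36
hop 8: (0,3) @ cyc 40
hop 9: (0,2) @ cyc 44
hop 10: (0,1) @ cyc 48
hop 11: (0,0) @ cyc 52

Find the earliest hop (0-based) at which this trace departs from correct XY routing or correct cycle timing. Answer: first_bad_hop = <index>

[1] (-1,+0) / 4c ⇒ ok
[2] (-1,+0) / 4c ⇒ ok
[3] (-2,+0) / 4c ⇒ BAD: non-unit step

first_bad_hop = 3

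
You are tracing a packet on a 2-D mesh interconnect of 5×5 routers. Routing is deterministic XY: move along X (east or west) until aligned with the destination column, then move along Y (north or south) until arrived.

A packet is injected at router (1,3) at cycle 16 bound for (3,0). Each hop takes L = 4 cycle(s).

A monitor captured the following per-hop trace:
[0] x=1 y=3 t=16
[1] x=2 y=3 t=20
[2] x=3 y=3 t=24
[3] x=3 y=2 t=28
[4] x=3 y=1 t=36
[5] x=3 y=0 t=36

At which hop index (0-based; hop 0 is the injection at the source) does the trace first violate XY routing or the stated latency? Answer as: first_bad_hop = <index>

first_bad_hop = 4

  1: Δx=+1 Δy=+0 Δt=4 [ok]
  2: Δx=+1 Δy=+0 Δt=4 [ok]
  3: Δx=+0 Δy=-1 Δt=4 [ok]
  4: Δx=+0 Δy=-1 Δt=8 [BAD: Δcyc=8≠L]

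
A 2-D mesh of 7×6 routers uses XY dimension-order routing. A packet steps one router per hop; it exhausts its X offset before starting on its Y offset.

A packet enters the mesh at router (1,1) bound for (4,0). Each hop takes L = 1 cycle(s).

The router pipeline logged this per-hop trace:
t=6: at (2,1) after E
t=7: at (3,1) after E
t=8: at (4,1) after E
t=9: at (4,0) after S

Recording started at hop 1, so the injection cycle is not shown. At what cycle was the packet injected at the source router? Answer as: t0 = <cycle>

The first recorded entry is hop 1 at cycle 6.
t0 = cyc[1] − L = 6 − 1 = 5.

t0 = 5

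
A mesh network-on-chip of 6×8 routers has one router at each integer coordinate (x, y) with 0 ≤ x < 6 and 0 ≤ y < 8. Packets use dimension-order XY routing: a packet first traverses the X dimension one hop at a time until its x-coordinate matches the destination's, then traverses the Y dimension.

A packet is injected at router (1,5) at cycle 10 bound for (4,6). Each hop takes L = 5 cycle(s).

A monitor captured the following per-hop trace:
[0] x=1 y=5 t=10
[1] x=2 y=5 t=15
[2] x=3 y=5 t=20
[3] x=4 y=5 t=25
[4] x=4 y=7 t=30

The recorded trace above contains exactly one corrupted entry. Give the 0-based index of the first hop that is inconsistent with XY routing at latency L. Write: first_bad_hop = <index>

[1] (+1,+0) / 5c ⇒ ok
[2] (+1,+0) / 5c ⇒ ok
[3] (+1,+0) / 5c ⇒ ok
[4] (+0,+2) / 5c ⇒ BAD: non-unit step

first_bad_hop = 4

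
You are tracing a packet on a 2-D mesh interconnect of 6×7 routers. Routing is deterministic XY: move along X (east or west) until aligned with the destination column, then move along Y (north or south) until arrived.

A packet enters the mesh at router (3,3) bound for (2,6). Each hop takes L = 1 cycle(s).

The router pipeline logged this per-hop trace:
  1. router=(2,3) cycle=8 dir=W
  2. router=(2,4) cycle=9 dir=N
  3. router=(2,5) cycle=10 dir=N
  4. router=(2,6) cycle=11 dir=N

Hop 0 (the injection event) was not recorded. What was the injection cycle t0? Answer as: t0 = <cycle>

At hop 1 the cycle is 8; in general cyc_k = t0 + kL.
So t0 = 8 − 1·1 = 7.

t0 = 7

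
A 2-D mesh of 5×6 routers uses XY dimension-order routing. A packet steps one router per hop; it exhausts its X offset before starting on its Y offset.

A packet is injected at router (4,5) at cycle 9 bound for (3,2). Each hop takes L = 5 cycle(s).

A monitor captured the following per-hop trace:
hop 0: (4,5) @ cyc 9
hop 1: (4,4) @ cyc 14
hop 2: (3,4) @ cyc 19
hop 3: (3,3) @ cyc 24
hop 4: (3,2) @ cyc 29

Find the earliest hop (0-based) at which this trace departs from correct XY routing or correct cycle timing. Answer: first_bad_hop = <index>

check 1→ d=(0,-1) cyc+5: BAD: Y-move but x=4≠3

first_bad_hop = 1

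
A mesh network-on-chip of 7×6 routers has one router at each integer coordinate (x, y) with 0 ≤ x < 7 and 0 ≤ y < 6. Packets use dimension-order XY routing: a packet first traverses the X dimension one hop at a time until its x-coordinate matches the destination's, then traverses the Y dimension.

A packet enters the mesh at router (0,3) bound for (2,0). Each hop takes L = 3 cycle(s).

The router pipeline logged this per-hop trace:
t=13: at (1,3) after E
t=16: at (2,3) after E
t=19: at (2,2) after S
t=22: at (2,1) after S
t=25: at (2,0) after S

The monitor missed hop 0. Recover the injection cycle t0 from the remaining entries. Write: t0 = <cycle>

The first recorded entry is hop 1 at cycle 13.
Subtract one hop: t0 = 13 − 3 = 10.

t0 = 10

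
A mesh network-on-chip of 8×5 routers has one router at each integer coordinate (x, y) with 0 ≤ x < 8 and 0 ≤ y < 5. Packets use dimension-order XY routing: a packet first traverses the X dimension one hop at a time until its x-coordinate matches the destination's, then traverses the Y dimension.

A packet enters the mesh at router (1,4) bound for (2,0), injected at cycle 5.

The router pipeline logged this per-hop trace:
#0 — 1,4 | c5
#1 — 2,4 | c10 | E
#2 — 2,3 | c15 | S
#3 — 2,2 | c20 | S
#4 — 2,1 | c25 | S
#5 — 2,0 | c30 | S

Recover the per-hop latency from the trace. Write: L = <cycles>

L = 5

Between hops 0 and 1 the cycle counter advances 10 − 5 = 5.
Per-hop latency L = Δcyc = 5.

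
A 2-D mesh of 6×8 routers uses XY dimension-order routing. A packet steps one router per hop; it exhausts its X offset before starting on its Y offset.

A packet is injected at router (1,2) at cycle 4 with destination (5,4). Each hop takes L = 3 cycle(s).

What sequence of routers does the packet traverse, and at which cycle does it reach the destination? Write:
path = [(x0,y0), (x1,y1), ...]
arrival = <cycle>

path = [(1,2), (2,2), (3,2), (4,2), (5,2), (5,3), (5,4)]
arrival = 22

#0 — 1,2 | c4
#1 — 2,2 | c7 | E
#2 — 3,2 | c10 | E
#3 — 4,2 | c13 | E
#4 — 5,2 | c16 | E
#5 — 5,3 | c19 | N
#6 — 5,4 | c22 | N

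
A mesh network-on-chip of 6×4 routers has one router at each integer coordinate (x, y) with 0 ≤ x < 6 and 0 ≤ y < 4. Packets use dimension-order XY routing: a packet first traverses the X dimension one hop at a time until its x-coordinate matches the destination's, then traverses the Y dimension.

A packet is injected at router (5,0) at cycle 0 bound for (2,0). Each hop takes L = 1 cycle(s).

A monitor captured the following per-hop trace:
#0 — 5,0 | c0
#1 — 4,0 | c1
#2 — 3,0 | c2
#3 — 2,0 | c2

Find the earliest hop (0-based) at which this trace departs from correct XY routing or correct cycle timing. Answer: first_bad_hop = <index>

first_bad_hop = 3

[1] (-1,+0) / 1c ⇒ ok
[2] (-1,+0) / 1c ⇒ ok
[3] (-1,+0) / 0c ⇒ BAD: Δcyc=0≠L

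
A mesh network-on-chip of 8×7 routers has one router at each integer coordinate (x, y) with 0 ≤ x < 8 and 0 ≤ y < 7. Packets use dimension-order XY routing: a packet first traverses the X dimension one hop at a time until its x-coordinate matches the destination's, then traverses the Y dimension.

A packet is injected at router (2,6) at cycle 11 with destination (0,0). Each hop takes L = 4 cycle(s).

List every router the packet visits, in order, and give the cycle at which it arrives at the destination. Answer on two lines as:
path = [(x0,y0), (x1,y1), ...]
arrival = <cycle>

  0. router=(2,6) cycle=11 (inject)
  1. router=(1,6) cycle=15 dir=W
  2. router=(0,6) cycle=19 dir=W
  3. router=(0,5) cycle=23 dir=S
  4. router=(0,4) cycle=27 dir=S
  5. router=(0,3) cycle=31 dir=S
  6. router=(0,2) cycle=35 dir=S
  7. router=(0,1) cycle=39 dir=S
  8. router=(0,0) cycle=43 dir=S

path = [(2,6), (1,6), (0,6), (0,5), (0,4), (0,3), (0,2), (0,1), (0,0)]
arrival = 43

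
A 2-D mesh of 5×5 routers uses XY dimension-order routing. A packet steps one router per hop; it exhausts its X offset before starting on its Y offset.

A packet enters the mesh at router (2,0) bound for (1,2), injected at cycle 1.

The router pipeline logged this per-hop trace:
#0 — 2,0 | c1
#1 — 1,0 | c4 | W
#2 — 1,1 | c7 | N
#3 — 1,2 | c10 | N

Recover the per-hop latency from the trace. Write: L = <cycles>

Between hops 0 and 1 the cycle counter advances 4 − 1 = 3.
One hop costs L cycles, so L = 3.

L = 3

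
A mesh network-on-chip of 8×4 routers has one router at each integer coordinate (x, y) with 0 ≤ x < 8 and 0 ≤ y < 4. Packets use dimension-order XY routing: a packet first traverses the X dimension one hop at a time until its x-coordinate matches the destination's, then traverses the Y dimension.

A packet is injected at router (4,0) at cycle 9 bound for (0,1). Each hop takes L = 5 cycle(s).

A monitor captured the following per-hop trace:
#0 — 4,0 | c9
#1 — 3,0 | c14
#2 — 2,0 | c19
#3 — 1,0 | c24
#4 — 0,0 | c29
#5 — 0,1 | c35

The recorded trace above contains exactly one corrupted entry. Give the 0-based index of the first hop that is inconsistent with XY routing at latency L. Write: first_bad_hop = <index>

first_bad_hop = 5

  1: Δx=-1 Δy=+0 Δt=5 [ok]
  2: Δx=-1 Δy=+0 Δt=5 [ok]
  3: Δx=-1 Δy=+0 Δt=5 [ok]
  4: Δx=-1 Δy=+0 Δt=5 [ok]
  5: Δx=+0 Δy=+1 Δt=6 [BAD: Δcyc=6≠L]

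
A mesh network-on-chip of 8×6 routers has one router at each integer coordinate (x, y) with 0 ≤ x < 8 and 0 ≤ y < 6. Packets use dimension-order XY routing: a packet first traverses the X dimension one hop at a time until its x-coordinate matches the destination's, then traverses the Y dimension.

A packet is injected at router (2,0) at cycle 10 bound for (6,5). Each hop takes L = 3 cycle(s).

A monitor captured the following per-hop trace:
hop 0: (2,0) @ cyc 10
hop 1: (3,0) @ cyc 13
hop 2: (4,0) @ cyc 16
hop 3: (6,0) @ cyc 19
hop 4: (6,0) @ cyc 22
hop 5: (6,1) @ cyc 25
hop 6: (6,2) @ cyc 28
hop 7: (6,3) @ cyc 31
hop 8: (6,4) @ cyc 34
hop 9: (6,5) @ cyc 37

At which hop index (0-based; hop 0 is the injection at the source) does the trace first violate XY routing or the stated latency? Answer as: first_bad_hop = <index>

check 1→ d=(1,0) cyc+3: ok
check 2→ d=(1,0) cyc+3: ok
check 3→ d=(2,0) cyc+3: BAD: non-unit step

first_bad_hop = 3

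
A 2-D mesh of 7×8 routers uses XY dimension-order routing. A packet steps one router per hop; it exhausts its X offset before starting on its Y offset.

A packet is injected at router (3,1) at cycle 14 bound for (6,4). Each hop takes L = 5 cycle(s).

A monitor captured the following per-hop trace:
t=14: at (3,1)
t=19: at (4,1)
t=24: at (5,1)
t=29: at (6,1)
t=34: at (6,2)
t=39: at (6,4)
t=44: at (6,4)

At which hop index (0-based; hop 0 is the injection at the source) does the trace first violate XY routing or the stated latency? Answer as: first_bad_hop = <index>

check 1→ d=(1,0) cyc+5: ok
check 2→ d=(1,0) cyc+5: ok
check 3→ d=(1,0) cyc+5: ok
check 4→ d=(0,1) cyc+5: ok
check 5→ d=(0,2) cyc+5: BAD: non-unit step

first_bad_hop = 5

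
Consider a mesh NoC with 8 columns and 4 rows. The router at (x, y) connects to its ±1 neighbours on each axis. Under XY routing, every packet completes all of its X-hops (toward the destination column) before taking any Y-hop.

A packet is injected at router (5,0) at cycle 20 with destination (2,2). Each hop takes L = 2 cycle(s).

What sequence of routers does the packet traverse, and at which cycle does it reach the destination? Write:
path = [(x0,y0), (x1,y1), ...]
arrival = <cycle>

path = [(5,0), (4,0), (3,0), (2,0), (2,1), (2,2)]
arrival = 30

src (5,0)  cyc=20
W→(4,0)  cyc=22
W→(3,0)  cyc=24
W→(2,0)  cyc=26
N→(2,1)  cyc=28
N→(2,2)  cyc=30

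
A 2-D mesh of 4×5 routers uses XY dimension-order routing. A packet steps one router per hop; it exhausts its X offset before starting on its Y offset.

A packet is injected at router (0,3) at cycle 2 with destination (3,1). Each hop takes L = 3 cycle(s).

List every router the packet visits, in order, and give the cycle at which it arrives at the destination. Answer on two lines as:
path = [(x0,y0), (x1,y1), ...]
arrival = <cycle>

#0 — 0,3 | c2
#1 — 1,3 | c5 | E
#2 — 2,3 | c8 | E
#3 — 3,3 | c11 | E
#4 — 3,2 | c14 | S
#5 — 3,1 | c17 | S

path = [(0,3), (1,3), (2,3), (3,3), (3,2), (3,1)]
arrival = 17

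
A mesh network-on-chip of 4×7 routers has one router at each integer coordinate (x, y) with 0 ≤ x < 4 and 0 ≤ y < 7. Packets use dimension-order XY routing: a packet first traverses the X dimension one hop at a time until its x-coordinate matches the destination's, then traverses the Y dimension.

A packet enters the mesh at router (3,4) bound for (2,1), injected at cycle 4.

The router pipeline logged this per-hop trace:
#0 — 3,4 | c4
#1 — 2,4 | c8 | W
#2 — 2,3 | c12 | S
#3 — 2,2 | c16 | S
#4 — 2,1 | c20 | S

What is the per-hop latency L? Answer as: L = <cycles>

L = 4

Between hops 0 and 1 the cycle counter advances 8 − 4 = 4.
One hop costs L cycles, so L = 4.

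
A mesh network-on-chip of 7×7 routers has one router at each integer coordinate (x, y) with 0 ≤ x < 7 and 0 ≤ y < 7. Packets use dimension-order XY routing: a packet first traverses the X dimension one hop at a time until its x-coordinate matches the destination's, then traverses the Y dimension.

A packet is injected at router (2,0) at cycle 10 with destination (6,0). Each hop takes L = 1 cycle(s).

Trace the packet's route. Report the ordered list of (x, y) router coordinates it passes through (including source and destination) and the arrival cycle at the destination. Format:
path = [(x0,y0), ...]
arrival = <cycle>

[0] x=2 y=0 t=10
[1] x=3 y=0 t=11 →E
[2] x=4 y=0 t=12 →E
[3] x=5 y=0 t=13 →E
[4] x=6 y=0 t=14 →E

path = [(2,0), (3,0), (4,0), (5,0), (6,0)]
arrival = 14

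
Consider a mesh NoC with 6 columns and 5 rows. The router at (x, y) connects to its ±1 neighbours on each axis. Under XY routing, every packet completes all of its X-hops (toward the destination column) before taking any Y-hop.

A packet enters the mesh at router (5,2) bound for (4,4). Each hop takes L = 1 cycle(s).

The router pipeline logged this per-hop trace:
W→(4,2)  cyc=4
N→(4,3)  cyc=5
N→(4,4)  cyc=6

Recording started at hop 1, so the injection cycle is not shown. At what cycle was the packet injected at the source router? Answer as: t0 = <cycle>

t0 = 3

Hop 1 reached at cycle 4; hop k is at t0 + k·L.
Therefore t0 = 4 − L = 3.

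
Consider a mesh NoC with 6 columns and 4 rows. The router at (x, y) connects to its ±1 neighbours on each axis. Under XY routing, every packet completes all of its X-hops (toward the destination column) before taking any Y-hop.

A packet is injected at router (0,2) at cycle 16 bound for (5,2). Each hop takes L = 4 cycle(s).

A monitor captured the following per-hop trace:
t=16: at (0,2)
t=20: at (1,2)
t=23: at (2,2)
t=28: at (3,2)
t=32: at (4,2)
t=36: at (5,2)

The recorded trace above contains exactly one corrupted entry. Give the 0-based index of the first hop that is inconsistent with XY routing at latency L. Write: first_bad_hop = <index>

  1: Δx=+1 Δy=+0 Δt=4 [ok]
  2: Δx=+1 Δy=+0 Δt=3 [BAD: Δcyc=3≠L]

first_bad_hop = 2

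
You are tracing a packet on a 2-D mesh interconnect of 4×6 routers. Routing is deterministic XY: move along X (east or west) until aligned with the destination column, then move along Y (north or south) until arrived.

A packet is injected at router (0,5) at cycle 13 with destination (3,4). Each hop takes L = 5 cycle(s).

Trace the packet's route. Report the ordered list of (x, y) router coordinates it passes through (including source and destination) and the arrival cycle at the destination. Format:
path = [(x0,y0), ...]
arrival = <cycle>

[0] x=0 y=5 t=13
[1] x=1 y=5 t=18 →E
[2] x=2 y=5 t=23 →E
[3] x=3 y=5 t=28 →E
[4] x=3 y=4 t=33 →S

path = [(0,5), (1,5), (2,5), (3,5), (3,4)]
arrival = 33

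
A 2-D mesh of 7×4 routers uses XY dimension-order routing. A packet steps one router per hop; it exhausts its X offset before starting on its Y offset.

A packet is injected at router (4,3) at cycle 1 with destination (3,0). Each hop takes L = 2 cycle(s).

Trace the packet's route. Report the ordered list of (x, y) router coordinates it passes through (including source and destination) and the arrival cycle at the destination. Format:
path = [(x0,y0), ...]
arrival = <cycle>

path = [(4,3), (3,3), (3,2), (3,1), (3,0)]
arrival = 9

hop 0: (4,3) @ cyc 1
hop 1: (3,3) @ cyc 3  [W]
hop 2: (3,2) @ cyc 5  [S]
hop 3: (3,1) @ cyc 7  [S]
hop 4: (3,0) @ cyc 9  [S]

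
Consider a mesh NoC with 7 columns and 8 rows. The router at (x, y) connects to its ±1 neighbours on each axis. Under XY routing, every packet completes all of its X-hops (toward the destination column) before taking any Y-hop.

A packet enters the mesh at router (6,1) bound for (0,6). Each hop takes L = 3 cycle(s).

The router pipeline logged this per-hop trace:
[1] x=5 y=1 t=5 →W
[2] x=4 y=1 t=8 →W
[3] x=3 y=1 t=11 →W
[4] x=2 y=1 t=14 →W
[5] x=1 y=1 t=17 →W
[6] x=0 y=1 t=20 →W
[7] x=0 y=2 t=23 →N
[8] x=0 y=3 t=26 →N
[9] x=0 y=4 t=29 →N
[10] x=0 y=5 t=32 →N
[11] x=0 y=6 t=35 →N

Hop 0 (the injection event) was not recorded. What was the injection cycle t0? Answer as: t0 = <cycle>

Hop 1 reached at cycle 5; hop k is at t0 + k·L.
Subtract one hop: t0 = 5 − 3 = 2.

t0 = 2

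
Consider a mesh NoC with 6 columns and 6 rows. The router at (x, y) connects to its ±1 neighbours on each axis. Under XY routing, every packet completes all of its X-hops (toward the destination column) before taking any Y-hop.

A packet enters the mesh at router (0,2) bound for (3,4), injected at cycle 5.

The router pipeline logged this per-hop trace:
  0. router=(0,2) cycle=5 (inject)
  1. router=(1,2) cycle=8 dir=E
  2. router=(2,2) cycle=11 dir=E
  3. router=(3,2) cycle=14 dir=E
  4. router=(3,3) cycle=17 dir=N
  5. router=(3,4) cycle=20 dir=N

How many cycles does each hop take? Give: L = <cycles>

Δcyc across hop 0→1: 8 − 5 = 3.
Each hop adds L, hence L = 3.

L = 3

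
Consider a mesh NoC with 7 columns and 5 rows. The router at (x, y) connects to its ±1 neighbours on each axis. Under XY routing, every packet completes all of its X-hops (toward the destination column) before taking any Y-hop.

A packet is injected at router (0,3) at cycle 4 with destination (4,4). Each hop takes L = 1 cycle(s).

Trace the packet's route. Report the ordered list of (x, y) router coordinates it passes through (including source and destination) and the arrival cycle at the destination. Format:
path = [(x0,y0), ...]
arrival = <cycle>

#0 — 0,3 | c4
#1 — 1,3 | c5 | E
#2 — 2,3 | c6 | E
#3 — 3,3 | c7 | E
#4 — 4,3 | c8 | E
#5 — 4,4 | c9 | N

path = [(0,3), (1,3), (2,3), (3,3), (4,3), (4,4)]
arrival = 9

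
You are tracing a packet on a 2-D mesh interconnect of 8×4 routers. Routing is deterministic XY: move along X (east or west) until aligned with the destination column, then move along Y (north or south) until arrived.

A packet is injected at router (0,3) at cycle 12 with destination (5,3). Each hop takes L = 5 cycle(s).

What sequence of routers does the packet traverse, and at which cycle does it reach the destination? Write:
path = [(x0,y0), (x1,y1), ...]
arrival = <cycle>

path = [(0,3), (1,3), (2,3), (3,3), (4,3), (5,3)]
arrival = 37

[0] x=0 y=3 t=12
[1] x=1 y=3 t=17 →E
[2] x=2 y=3 t=22 →E
[3] x=3 y=3 t=27 →E
[4] x=4 y=3 t=32 →E
[5] x=5 y=3 t=37 →E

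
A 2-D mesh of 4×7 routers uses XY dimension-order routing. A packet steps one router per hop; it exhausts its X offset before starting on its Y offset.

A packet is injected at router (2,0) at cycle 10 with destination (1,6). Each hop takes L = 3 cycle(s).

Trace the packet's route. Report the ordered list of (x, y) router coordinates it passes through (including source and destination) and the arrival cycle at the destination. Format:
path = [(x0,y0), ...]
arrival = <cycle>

[0] x=2 y=0 t=10
[1] x=1 y=0 t=13 →W
[2] x=1 y=1 t=16 →N
[3] x=1 y=2 t=19 →N
[4] x=1 y=3 t=22 →N
[5] x=1 y=4 t=25 →N
[6] x=1 y=5 t=28 →N
[7] x=1 y=6 t=31 →N

path = [(2,0), (1,0), (1,1), (1,2), (1,3), (1,4), (1,5), (1,6)]
arrival = 31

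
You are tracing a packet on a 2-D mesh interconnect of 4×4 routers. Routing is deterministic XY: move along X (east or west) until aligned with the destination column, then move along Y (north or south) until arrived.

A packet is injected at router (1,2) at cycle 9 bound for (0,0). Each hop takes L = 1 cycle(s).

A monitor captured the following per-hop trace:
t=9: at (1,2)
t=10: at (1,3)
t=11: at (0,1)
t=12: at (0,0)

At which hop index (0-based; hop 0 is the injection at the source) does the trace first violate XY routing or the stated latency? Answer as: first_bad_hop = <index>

first_bad_hop = 1

  1: Δx=+0 Δy=+1 Δt=1 [BAD: Y-move but x=1≠0]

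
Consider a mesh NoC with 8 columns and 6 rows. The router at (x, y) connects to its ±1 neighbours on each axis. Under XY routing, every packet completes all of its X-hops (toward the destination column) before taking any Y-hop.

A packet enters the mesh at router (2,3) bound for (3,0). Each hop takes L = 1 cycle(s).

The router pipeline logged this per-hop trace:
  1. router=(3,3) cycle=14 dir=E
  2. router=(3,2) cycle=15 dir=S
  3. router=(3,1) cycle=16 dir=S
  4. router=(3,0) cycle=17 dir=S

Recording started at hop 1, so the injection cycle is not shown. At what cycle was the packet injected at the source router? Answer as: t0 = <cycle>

t0 = 13

Hop 1 reached at cycle 14; hop k is at t0 + k·L.
Therefore t0 = 14 − L = 13.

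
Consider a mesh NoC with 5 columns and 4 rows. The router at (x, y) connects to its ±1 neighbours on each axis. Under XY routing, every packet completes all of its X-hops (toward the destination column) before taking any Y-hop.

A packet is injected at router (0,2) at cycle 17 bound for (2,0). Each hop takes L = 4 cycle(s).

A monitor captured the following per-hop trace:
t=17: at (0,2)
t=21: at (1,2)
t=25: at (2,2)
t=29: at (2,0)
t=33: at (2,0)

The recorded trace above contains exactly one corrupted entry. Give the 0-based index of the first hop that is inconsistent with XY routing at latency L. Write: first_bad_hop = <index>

first_bad_hop = 3

[1] (+1,+0) / 4c ⇒ ok
[2] (+1,+0) / 4c ⇒ ok
[3] (+0,-2) / 4c ⇒ BAD: non-unit step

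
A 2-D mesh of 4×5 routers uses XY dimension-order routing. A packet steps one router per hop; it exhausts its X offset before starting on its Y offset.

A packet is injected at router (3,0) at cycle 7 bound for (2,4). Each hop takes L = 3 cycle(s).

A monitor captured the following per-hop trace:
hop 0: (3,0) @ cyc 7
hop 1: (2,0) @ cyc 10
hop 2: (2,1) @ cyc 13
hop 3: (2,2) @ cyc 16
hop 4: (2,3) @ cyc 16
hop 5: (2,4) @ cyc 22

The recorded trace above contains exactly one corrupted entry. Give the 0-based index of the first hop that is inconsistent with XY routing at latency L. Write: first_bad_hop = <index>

first_bad_hop = 4

check 1→ d=(-1,0) cyc+3: ok
check 2→ d=(0,1) cyc+3: ok
check 3→ d=(0,1) cyc+3: ok
check 4→ d=(0,1) cyc+0: BAD: Δcyc=0≠L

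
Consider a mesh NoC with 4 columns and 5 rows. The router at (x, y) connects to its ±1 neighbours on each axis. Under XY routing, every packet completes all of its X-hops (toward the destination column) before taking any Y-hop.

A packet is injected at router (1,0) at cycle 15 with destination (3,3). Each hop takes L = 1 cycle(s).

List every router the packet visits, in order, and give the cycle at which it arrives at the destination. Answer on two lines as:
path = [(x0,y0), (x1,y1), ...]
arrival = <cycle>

path = [(1,0), (2,0), (3,0), (3,1), (3,2), (3,3)]
arrival = 20

  0. router=(1,0) cycle=15 (inject)
  1. router=(2,0) cycle=16 dir=E
  2. router=(3,0) cycle=17 dir=E
  3. router=(3,1) cycle=18 dir=N
  4. router=(3,2) cycle=19 dir=N
  5. router=(3,3) cycle=20 dir=N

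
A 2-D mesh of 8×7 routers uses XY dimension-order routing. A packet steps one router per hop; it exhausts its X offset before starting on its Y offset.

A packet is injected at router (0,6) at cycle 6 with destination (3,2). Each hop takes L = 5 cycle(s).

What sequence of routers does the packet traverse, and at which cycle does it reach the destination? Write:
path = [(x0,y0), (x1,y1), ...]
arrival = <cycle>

src (0,6)  cyc=6
E→(1,6)  cyc=11
E→(2,6)  cyc=16
E→(3,6)  cyc=21
S→(3,5)  cyc=26
S→(3,4)  cyc=31
S→(3,3)  cyc=36
S→(3,2)  cyc=41

path = [(0,6), (1,6), (2,6), (3,6), (3,5), (3,4), (3,3), (3,2)]
arrival = 41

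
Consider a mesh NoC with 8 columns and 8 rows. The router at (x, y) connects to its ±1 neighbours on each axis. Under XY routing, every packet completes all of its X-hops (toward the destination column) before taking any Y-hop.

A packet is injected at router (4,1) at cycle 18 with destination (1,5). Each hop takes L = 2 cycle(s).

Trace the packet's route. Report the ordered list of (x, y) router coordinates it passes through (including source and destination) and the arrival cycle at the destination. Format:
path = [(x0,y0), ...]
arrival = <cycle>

  0. router=(4,1) cycle=18 (inject)
  1. router=(3,1) cycle=20 dir=W
  2. router=(2,1) cycle=22 dir=W
  3. router=(1,1) cycle=24 dir=W
  4. router=(1,2) cycle=26 dir=N
  5. router=(1,3) cycle=28 dir=N
  6. router=(1,4) cycle=30 dir=N
  7. router=(1,5) cycle=32 dir=N

path = [(4,1), (3,1), (2,1), (1,1), (1,2), (1,3), (1,4), (1,5)]
arrival = 32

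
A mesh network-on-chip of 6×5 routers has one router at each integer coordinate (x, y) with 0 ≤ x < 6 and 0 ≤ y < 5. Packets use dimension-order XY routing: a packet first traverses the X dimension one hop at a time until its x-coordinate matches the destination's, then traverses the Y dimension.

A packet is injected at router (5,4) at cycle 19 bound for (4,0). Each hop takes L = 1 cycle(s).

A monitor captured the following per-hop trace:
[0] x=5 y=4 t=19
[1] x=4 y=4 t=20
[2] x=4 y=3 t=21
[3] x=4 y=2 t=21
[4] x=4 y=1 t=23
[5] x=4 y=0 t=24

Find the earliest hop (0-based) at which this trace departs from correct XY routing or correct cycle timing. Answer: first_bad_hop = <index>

hop 1: step (-1,+0), +1 cyc — ok
hop 2: step (+0,-1), +1 cyc — ok
hop 3: step (+0,-1), +0 cyc — BAD: Δcyc=0≠L

first_bad_hop = 3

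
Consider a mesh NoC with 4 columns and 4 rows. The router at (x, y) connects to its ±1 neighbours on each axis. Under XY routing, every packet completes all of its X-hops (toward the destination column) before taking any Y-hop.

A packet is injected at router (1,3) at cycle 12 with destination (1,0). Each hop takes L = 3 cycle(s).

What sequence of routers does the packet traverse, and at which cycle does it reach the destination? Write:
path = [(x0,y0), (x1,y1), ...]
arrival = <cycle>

#0 — 1,3 | c12
#1 — 1,2 | c15 | S
#2 — 1,1 | c18 | S
#3 — 1,0 | c21 | S

path = [(1,3), (1,2), (1,1), (1,0)]
arrival = 21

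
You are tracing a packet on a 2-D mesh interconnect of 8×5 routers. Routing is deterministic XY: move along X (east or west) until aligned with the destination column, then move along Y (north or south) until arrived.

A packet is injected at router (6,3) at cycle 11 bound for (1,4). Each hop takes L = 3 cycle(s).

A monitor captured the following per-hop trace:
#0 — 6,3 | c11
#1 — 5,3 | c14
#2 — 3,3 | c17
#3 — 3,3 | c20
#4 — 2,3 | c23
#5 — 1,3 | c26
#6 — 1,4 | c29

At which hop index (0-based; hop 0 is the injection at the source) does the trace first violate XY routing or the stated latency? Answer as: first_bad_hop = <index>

hop 1: step (-1,+0), +3 cyc — ok
hop 2: step (-2,+0), +3 cyc — BAD: non-unit step

first_bad_hop = 2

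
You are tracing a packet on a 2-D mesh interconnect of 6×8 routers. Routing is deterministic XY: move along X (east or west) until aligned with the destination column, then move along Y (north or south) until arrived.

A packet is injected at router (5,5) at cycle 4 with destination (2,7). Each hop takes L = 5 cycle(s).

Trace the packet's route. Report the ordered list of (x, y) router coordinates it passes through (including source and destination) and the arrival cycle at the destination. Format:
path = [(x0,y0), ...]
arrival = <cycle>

[0] x=5 y=5 t=4
[1] x=4 y=5 t=9 →W
[2] x=3 y=5 t=14 →W
[3] x=2 y=5 t=19 →W
[4] x=2 y=6 t=24 →N
[5] x=2 y=7 t=29 →N

path = [(5,5), (4,5), (3,5), (2,5), (2,6), (2,7)]
arrival = 29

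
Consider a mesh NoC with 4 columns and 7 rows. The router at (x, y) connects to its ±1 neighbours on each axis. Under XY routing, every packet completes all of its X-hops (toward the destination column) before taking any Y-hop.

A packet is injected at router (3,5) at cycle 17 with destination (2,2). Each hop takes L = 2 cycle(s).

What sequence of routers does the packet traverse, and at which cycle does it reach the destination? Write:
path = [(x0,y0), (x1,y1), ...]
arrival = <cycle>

t=17: at (3,5)
t=19: at (2,5) after W
t=21: at (2,4) after S
t=23: at (2,3) after S
t=25: at (2,2) after S

path = [(3,5), (2,5), (2,4), (2,3), (2,2)]
arrival = 25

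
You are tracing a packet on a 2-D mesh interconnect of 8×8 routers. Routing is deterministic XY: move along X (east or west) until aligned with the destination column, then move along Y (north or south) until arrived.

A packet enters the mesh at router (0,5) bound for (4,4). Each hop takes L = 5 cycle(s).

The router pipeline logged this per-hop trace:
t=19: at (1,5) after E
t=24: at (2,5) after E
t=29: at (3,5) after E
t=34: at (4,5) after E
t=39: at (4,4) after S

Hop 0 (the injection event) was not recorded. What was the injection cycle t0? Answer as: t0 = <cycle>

cyc[1] = 19 and cyc[k] = t0 + k·L for every k.
Subtract one hop: t0 = 19 − 5 = 14.

t0 = 14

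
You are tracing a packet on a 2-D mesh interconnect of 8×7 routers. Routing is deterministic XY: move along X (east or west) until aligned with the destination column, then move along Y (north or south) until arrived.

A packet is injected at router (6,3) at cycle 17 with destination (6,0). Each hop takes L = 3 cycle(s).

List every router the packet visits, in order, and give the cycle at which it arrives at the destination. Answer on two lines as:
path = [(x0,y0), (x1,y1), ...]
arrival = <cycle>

#0 — 6,3 | c17
#1 — 6,2 | c20 | S
#2 — 6,1 | c23 | S
#3 — 6,0 | c26 | S

path = [(6,3), (6,2), (6,1), (6,0)]
arrival = 26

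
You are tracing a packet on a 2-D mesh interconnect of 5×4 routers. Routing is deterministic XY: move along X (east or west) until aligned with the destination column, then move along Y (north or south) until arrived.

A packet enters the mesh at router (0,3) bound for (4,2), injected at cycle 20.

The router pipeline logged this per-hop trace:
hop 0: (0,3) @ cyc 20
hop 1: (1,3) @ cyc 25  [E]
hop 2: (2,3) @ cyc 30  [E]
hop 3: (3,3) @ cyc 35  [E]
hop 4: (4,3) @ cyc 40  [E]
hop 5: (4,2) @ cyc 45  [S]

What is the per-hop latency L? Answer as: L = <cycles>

L = 5

From hop 0 (20) to hop 1 (25): +5 cycles.
Per-hop latency L = Δcyc = 5.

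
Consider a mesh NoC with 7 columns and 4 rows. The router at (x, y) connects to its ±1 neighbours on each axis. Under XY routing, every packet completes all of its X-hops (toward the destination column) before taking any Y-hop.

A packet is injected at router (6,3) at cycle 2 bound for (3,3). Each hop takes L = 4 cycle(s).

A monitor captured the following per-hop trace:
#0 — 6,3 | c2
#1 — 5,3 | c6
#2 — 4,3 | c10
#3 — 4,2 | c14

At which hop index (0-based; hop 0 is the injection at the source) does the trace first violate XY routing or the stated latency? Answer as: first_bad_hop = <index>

first_bad_hop = 3

hop 1: step (-1,+0), +4 cyc — ok
hop 2: step (-1,+0), +4 cyc — ok
hop 3: step (+0,-1), +4 cyc — BAD: Y-move but x=4≠3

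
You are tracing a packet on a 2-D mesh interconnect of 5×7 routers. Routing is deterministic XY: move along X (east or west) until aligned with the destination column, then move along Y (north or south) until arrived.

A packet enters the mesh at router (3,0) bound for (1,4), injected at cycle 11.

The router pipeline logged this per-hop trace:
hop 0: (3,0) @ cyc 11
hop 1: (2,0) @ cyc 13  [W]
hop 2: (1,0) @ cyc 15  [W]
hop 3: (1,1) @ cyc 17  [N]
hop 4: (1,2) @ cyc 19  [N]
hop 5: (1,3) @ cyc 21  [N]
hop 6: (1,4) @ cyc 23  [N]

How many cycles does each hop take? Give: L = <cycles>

From hop 0 (11) to hop 1 (13): +2 cycles.
Each hop adds L, hence L = 2.

L = 2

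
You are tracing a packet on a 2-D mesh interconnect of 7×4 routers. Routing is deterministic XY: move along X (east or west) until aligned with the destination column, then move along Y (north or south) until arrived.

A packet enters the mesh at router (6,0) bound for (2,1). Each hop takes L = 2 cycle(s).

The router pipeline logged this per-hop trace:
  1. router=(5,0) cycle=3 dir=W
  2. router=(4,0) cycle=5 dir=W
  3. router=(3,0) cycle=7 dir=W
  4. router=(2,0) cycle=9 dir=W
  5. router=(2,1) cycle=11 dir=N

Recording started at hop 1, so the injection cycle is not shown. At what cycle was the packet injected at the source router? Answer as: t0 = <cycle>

t0 = 1

cyc[1] = 3 and cyc[k] = t0 + k·L for every k.
Therefore t0 = 3 − L = 1.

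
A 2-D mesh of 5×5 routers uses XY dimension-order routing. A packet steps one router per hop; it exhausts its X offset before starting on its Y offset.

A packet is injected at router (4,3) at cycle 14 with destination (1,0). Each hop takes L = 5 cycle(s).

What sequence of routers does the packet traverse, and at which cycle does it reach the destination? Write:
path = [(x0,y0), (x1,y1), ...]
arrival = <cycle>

src (4,3)  cyc=14
W→(3,3)  cyc=19
W→(2,3)  cyc=24
W→(1,3)  cyc=29
S→(1,2)  cyc=34
S→(1,1)  cyc=39
S→(1,0)  cyc=44

path = [(4,3), (3,3), (2,3), (1,3), (1,2), (1,1), (1,0)]
arrival = 44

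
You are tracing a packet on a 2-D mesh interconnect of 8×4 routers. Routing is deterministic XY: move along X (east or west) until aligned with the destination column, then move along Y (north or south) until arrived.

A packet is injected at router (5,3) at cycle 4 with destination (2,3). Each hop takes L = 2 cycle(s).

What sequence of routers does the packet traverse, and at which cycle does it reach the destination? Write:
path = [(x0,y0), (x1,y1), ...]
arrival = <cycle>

t=4: at (5,3)
t=6: at (4,3) after W
t=8: at (3,3) after W
t=10: at (2,3) after W

path = [(5,3), (4,3), (3,3), (2,3)]
arrival = 10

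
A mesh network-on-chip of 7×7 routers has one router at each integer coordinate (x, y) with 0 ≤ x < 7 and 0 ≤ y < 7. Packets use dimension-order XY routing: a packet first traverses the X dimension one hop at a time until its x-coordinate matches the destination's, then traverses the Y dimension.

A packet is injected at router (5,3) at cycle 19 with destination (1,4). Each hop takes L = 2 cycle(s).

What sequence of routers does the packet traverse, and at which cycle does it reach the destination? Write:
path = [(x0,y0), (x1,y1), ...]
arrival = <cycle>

path = [(5,3), (4,3), (3,3), (2,3), (1,3), (1,4)]
arrival = 29

[0] x=5 y=3 t=19
[1] x=4 y=3 t=21 →W
[2] x=3 y=3 t=23 →W
[3] x=2 y=3 t=25 →W
[4] x=1 y=3 t=27 →W
[5] x=1 y=4 t=29 →N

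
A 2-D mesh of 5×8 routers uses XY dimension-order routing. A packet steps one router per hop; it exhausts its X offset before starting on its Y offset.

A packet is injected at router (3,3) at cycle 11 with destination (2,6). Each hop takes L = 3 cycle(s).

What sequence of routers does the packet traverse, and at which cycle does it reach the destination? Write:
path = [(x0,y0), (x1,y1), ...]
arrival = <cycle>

src (3,3)  cyc=11
W→(2,3)  cyc=14
N→(2,4)  cyc=17
N→(2,5)  cyc=20
N→(2,6)  cyc=23

path = [(3,3), (2,3), (2,4), (2,5), (2,6)]
arrival = 23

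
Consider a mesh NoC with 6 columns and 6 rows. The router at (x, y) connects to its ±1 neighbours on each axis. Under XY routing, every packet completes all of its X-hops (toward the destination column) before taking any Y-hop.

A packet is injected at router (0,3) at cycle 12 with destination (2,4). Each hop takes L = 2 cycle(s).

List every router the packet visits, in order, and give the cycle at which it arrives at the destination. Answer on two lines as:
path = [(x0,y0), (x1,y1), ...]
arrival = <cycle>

path = [(0,3), (1,3), (2,3), (2,4)]
arrival = 18

hop 0: (0,3) @ cyc 12
hop 1: (1,3) @ cyc 14  [E]
hop 2: (2,3) @ cyc 16  [E]
hop 3: (2,4) @ cyc 18  [N]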